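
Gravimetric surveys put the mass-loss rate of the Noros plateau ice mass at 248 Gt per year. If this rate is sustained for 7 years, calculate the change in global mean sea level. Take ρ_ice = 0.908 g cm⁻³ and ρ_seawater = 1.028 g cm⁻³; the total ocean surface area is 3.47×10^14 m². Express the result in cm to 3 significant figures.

≈ 0.487 cm

Total mass lost = 248 Gt/yr × 7 yr = 1736 Gt = 1.736×10^15 kg.
ρ_w = 1.028 g cm⁻³ = 1028 kg m⁻³, so water volume = 1.736×10^15 / 1028 = 1.689×10^12 m³.
Δh = 1.689×10^12 / 3.47×10^14 = 4.87×10^-3 m = 0.487 cm.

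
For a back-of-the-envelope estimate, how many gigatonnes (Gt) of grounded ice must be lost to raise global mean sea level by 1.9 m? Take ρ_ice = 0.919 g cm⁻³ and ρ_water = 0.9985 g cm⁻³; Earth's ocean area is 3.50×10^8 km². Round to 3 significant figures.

≈ 6.64×10^5 Gt

Required water volume = Δh × A = 1.9 m × 3.50×10^14 m² = 6.650×10^14 m³.
ρ_w = 0.9985 g cm⁻³ = 998.5 kg m⁻³, so the mass of water = 6.650×10^14 m³ × 998.5 kg m⁻³ = 6.640×10^17 kg = 6.64×10^5 Gt (and the same mass of ice, by conservation).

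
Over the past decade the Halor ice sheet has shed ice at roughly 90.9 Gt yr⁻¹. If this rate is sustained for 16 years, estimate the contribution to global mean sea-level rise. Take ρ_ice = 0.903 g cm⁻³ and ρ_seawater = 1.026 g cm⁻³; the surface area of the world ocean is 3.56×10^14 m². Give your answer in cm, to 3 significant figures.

≈ 0.398 cm

Total mass lost = 90.9 Gt/yr × 16 yr = 1454 Gt = 1.454×10^15 kg.
ρ_w = 1.026 g cm⁻³ = 1026 kg m⁻³, so water volume = 1.454×10^15 / 1026 = 1.418×10^12 m³.
Δh = 1.418×10^12 / 3.56×10^14 = 3.98×10^-3 m = 0.398 cm.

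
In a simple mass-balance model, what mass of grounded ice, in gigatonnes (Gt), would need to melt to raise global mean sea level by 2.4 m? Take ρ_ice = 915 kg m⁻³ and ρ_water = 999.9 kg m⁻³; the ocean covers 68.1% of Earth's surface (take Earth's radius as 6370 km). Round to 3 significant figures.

≈ 8.33×10^5 Gt

Required water volume = Δh × A = 2.4 m × 3.47×10^14 m² = 8.334×10^14 m³.
ρ_w = 999.9 kg m⁻³, so the mass of water = 8.334×10^14 m³ × 999.9 kg m⁻³ = 8.333×10^17 kg = 8.33×10^5 Gt (and the same mass of ice, by conservation).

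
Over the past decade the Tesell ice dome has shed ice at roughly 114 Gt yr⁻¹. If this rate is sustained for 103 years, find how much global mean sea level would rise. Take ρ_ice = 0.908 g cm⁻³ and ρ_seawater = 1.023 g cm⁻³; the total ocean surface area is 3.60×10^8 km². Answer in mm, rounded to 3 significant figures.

Total mass lost = 114 Gt/yr × 103 yr = 1.174×10^4 Gt = 1.174×10^16 kg.
ρ_w = 1.023 g cm⁻³ = 1023 kg m⁻³, so water volume = 1.174×10^16 / 1023 = 1.148×10^13 m³.
Δh = 1.148×10^13 / 3.60×10^14 = 0.0319 m = 31.9 mm.

≈ 31.9 mm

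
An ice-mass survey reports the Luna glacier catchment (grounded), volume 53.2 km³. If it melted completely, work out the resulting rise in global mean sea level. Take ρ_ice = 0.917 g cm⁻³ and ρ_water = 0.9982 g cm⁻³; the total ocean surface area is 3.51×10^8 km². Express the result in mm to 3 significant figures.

Luna: 53.2 km³ × (917/998.2) = 48.87 km³ of water.
Spread over 3.51×10^14 m² of ocean, Δh = 4.887×10^10 / 3.51×10^14 = 1.39×10^-4 m = 0.139 mm.

≈ 0.139 mm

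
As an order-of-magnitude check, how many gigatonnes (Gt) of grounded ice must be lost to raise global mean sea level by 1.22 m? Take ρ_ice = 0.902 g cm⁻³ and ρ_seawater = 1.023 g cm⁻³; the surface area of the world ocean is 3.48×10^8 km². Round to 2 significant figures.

≈ 4.3×10^5 Gt

Required water volume = Δh × A = 1.22 m × 3.48×10^14 m² = 4.246×10^14 m³.
ρ_w = 1.023 g cm⁻³ = 1023 kg m⁻³, so the mass of water = 4.246×10^14 m³ × 1023 kg m⁻³ = 4.343×10^17 kg = 4.3×10^5 Gt (and the same mass of ice, by conservation).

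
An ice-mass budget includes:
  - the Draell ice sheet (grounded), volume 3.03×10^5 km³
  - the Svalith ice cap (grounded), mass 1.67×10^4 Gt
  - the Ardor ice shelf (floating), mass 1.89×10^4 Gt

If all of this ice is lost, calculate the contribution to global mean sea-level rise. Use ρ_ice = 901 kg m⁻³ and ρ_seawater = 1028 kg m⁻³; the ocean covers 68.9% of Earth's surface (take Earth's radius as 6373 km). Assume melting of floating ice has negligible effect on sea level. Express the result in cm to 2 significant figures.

≈ 80 cm

Draell: 3.03×10^5 km³ × (901/1028) = 2.656×10^5 km³ of water.
Svalith: 1.67×10^4 Gt = 1.670×10^16 kg; dividing by ρ_w = 1028 kg m⁻³ gives 1.625×10^13 m³ of water.
The Ardor ice shelf is floating and already displaces its own weight of water, so its melt adds essentially nothing to sea level.
Total added water ≈ 2.818×10^14 m³ over 3.52×10^14 m² → Δh = 0.801 m = 80 cm.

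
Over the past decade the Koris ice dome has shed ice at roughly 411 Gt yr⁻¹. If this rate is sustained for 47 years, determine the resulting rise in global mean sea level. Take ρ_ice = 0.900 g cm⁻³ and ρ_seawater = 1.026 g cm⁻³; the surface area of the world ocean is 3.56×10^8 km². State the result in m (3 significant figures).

≈ 0.0529 m

Total mass lost = 411 Gt/yr × 47 yr = 1.932×10^4 Gt = 1.932×10^16 kg.
ρ_w = 1.026 g cm⁻³ = 1026 kg m⁻³, so water volume = 1.932×10^16 / 1026 = 1.883×10^13 m³.
Δh = 1.883×10^13 / 3.56×10^14 = 0.0529 m.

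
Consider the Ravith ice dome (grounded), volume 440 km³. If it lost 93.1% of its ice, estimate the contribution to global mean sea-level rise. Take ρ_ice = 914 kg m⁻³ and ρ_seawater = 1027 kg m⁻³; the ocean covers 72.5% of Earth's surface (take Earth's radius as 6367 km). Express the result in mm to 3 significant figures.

Ravith: 0.931 × 440 km³ × (914/1027) = 364.6 km³ of water.
Spread over 3.69×10^14 m² of ocean, Δh = 3.646×10^11 / 3.69×10^14 = 9.87×10^-4 m = 0.987 mm.

≈ 0.987 mm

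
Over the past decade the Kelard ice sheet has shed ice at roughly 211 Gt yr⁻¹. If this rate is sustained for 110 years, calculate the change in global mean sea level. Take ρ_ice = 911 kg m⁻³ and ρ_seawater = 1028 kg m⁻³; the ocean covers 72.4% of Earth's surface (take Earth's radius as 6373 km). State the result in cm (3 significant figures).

≈ 6.11 cm

Total mass lost = 211 Gt/yr × 110 yr = 2.321×10^4 Gt = 2.321×10^16 kg.
ρ_w = 1028 kg m⁻³, so water volume = 2.321×10^16 / 1028 = 2.258×10^13 m³.
Δh = 2.258×10^13 / 3.70×10^14 = 0.0611 m = 6.11 cm.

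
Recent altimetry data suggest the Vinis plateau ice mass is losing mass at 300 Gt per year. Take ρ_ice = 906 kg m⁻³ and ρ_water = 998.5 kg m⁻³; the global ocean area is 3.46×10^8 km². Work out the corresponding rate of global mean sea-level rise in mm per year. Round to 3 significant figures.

ρ_w = 998.5 kg m⁻³. Annual water volume added = 300 Gt / ρ_w = 3.000×10^14 kg / 998.5 kg m⁻³ = 3.005×10^11 m³.
Δh per year = 3.005×10^11 / 3.46×10^14 = 8.68×10^-4 m = 0.868 mm.

≈ 0.868 mm/yr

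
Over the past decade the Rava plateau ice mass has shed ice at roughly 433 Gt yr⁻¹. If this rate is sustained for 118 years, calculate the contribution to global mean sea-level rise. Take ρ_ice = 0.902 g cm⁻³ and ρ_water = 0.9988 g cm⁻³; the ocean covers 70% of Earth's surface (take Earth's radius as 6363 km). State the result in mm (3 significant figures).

Total mass lost = 433 Gt/yr × 118 yr = 5.109×10^4 Gt = 5.109×10^16 kg.
ρ_w = 0.9988 g cm⁻³ = 998.8 kg m⁻³, so water volume = 5.109×10^16 / 998.8 = 5.116×10^13 m³.
Δh = 5.116×10^13 / 3.56×10^14 = 0.144 m = 144 mm.

≈ 144 mm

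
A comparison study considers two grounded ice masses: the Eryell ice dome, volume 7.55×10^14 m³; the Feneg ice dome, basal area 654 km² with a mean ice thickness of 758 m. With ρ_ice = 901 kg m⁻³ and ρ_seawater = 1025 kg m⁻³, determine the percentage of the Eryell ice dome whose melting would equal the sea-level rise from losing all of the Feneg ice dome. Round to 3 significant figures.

Equal sea-level rise means equal mass of meltwater, i.e. equal mass of ice lost.
Ice mass of Feneg: 4.467×10^14 kg; ice mass of Eryell: 6.803×10^17 kg.
Fraction required = 4.467×10^14 / 6.803×10^17 = 6.57×10^-4 → 0.0657 %.

≈ 0.0657 %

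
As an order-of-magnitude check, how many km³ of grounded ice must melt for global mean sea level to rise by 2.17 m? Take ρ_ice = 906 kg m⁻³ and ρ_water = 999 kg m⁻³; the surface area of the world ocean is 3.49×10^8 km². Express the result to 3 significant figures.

≈ 8.35×10^5 km³

Required water volume = Δh × A = 2.17 m × 3.49×10^14 m² = 7.573×10^14 m³ = 7.573×10^5 km³.
Ice volume = water volume × ρ_w/ρ_ice = 7.573×10^5 × 999/906 = 8.35×10^5 km³.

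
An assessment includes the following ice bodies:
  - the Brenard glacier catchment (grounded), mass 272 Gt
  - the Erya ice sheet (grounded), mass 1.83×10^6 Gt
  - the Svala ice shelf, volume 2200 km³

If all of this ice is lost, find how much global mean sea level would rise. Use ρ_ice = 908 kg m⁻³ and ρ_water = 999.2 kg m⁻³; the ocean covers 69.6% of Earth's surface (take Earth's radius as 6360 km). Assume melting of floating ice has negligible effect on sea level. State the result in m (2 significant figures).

≈ 5.2 m

Brenard: 272 Gt = 2.720×10^14 kg; dividing by ρ_w = 999.2 kg m⁻³ gives 2.722×10^11 m³ of water.
Erya: 1.83×10^6 Gt = 1.830×10^18 kg; dividing by ρ_w = 999.2 kg m⁻³ gives 1.831×10^15 m³ of water.
The Svala ice shelf is floating and already displaces its own weight of water, so its melt adds essentially nothing to sea level.
Total added water ≈ 1.832×10^15 m³ over 3.54×10^14 m² → Δh = 5.18 m.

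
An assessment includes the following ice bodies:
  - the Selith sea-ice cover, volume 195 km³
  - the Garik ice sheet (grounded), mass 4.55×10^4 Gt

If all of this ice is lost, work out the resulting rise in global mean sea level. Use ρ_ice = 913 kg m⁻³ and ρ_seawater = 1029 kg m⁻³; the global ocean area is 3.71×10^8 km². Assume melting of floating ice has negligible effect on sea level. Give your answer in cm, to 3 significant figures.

The Selith sea-ice cover is floating and already displaces its own weight of water, so its melt adds essentially nothing to sea level.
Garik: 4.55×10^4 Gt = 4.550×10^16 kg; dividing by ρ_w = 1029 kg m⁻³ gives 4.422×10^13 m³ of water.
Total added water ≈ 4.422×10^13 m³ over 3.71×10^14 m² → Δh = 0.119 m = 11.9 cm.

≈ 11.9 cm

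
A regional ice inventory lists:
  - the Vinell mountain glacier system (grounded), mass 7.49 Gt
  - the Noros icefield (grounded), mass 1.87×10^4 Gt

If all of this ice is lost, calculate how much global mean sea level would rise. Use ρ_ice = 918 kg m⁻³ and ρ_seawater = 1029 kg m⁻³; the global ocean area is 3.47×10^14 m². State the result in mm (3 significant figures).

Vinell: 7.49 Gt = 7.490×10^12 kg; dividing by ρ_w = 1029 kg m⁻³ gives 7.279×10^9 m³ of water.
Noros: 1.87×10^4 Gt = 1.870×10^16 kg; dividing by ρ_w = 1029 kg m⁻³ gives 1.817×10^13 m³ of water.
Total added water ≈ 1.818×10^13 m³ over 3.47×10^14 m² → Δh = 0.0524 m = 52.4 mm.

≈ 52.4 mm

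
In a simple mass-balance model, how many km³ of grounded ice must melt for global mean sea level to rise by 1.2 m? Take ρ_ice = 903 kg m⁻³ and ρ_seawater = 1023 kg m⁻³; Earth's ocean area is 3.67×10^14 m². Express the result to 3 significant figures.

≈ 4.99×10^5 km³

Required water volume = Δh × A = 1.2 m × 3.67×10^14 m² = 4.404×10^14 m³ = 4.404×10^5 km³.
Ice volume = water volume × ρ_w/ρ_ice = 4.404×10^5 × 1023/903 = 4.99×10^5 km³.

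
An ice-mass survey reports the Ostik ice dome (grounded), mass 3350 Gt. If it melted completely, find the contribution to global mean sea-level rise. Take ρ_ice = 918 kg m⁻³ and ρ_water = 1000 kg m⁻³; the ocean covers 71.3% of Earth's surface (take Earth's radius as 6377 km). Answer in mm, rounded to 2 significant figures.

Ostik: 3350 Gt = 3.350×10^15 kg; dividing by ρ_w = 1000 kg m⁻³ gives 3.350×10^12 m³ of water.
Spread over 3.64×10^14 m² of ocean, Δh = 3.350×10^12 / 3.64×10^14 = 9.19×10^-3 m = 9.2 mm.

≈ 9.2 mm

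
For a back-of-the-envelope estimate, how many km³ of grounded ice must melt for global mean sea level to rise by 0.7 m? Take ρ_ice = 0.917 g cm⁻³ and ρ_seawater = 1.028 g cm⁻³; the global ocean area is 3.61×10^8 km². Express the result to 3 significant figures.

≈ 2.83×10^5 km³

Required water volume = Δh × A = 0.7 m × 3.61×10^14 m² = 2.527×10^14 m³ = 2.527×10^5 km³.
Ice volume = water volume × ρ_w/ρ_ice = 2.527×10^5 × 1028/917 = 2.83×10^5 km³.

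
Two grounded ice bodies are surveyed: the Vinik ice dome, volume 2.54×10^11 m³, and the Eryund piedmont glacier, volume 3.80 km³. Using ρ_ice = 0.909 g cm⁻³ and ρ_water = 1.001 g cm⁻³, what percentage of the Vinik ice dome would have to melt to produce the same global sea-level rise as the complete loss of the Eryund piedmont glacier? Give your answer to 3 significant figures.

Equal sea-level rise means equal mass of meltwater, i.e. equal mass of ice lost.
Ice mass of Eryund: 3.454×10^12 kg; ice mass of Vinik: 2.309×10^14 kg.
Fraction required = 3.454×10^12 / 2.309×10^14 = 0.0150 → 1.50 %.

≈ 1.50 %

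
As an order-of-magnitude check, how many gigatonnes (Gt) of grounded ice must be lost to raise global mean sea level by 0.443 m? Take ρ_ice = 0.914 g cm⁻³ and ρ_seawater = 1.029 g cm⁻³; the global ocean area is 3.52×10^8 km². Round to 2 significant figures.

Required water volume = Δh × A = 0.443 m × 3.52×10^14 m² = 1.559×10^14 m³.
ρ_w = 1.029 g cm⁻³ = 1029 kg m⁻³, so the mass of water = 1.559×10^14 m³ × 1029 kg m⁻³ = 1.605×10^17 kg = 1.6×10^5 Gt (and the same mass of ice, by conservation).

≈ 1.6×10^5 Gt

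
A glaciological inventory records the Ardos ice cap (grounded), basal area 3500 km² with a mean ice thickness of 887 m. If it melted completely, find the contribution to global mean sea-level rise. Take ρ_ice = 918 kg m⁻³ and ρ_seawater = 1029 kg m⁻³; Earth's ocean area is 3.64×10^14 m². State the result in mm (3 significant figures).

Ardos: ice volume = 3500 km² × 887 m = 3104 km³; 3104 × (918/1029) = 2770 km³ of water.
Spread over 3.64×10^14 m² of ocean, Δh = 2.770×10^12 / 3.64×10^14 = 7.61×10^-3 m = 7.61 mm.

≈ 7.61 mm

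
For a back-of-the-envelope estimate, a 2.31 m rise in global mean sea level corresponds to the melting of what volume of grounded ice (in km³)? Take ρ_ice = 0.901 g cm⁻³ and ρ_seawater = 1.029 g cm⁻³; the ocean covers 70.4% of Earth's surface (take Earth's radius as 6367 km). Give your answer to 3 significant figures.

Required water volume = Δh × A = 2.31 m × 3.59×10^14 m² = 8.284×10^14 m³ = 8.284×10^5 km³.
Ice volume = water volume × ρ_w/ρ_ice = 8.284×10^5 × 1029/901 = 9.46×10^5 km³.

≈ 9.46×10^5 km³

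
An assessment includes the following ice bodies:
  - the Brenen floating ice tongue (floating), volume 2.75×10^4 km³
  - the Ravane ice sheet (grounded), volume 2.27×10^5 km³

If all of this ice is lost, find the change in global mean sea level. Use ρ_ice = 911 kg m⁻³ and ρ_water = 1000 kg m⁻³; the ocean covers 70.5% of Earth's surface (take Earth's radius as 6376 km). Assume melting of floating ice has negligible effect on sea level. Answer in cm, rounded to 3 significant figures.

The Brenen floating ice tongue is floating and already displaces its own weight of water, so its melt adds essentially nothing to sea level.
Ravane: 2.27×10^5 km³ × (911/1000) = 2.068×10^5 km³ of water.
Total added water ≈ 2.068×10^14 m³ over 3.60×10^14 m² → Δh = 0.574 m = 57.4 cm.

≈ 57.4 cm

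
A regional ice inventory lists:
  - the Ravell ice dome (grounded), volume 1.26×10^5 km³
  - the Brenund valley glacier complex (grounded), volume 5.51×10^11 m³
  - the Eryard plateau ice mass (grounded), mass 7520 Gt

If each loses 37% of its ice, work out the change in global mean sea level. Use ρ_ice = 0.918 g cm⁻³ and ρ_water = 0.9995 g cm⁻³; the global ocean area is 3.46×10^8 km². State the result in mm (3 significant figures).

≈ 132 mm

Ravell: 0.37 × 1.26×10^5 km³ × (918/999.5) = 4.282×10^4 km³ of water.
Brenund: 0.37 × 5.51×10^11 m³ × (918/999.5) = 1.872×10^11 m³ of water.
Eryard: 0.37 × 7520 Gt = 2.782×10^15 kg; dividing by ρ_w = 0.9995 g cm⁻³ = 999.5 kg m⁻³ gives 2.784×10^12 m³ of water.
Total added water ≈ 4.579×10^13 m³ over 3.46×10^14 m² → Δh = 0.132 m = 132 mm.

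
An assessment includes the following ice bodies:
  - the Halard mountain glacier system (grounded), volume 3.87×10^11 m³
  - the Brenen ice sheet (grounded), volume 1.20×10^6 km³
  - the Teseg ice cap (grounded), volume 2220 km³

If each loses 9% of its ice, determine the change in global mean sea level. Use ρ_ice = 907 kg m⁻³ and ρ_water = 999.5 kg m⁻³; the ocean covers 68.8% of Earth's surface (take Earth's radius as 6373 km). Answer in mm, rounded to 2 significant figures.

Halard: 0.09 × 3.87×10^11 m³ × (907/999.5) = 3.161×10^10 m³ of water.
Brenen: 0.09 × 1.20×10^6 km³ × (907/999.5) = 9.801×10^4 km³ of water.
Teseg: 0.09 × 2220 km³ × (907/999.5) = 181.3 km³ of water.
Total added water ≈ 9.822×10^13 m³ over 3.51×10^14 m² → Δh = 0.280 m = 280 mm.

≈ 280 mm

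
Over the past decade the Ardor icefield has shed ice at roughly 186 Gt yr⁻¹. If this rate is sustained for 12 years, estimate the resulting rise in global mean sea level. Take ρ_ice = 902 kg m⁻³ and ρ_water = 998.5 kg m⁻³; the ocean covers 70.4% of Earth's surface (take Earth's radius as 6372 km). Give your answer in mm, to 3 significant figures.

≈ 6.22 mm

Total mass lost = 186 Gt/yr × 12 yr = 2232 Gt = 2.232×10^15 kg.
ρ_w = 998.5 kg m⁻³, so water volume = 2.232×10^15 / 998.5 = 2.235×10^12 m³.
Δh = 2.235×10^12 / 3.59×10^14 = 6.22×10^-3 m = 6.22 mm.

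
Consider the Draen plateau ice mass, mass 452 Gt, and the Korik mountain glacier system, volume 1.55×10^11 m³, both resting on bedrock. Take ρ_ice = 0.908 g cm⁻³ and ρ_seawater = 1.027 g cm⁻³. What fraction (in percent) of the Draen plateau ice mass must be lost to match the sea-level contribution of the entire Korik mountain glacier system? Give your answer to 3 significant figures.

Equal sea-level rise means equal mass of meltwater, i.e. equal mass of ice lost.
Ice mass of Korik: 1.407×10^14 kg; ice mass of Draen: 4.520×10^14 kg.
Fraction required = 1.407×10^14 / 4.520×10^14 = 0.311 → 31.1 %.

≈ 31.1 %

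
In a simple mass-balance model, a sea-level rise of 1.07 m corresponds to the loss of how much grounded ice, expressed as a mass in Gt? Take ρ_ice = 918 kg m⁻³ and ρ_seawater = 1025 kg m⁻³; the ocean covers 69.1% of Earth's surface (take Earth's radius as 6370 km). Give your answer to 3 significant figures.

Required water volume = Δh × A = 1.07 m × 3.52×10^14 m² = 3.770×10^14 m³.
ρ_w = 1025 kg m⁻³, so the mass of water = 3.770×10^14 m³ × 1025 kg m⁻³ = 3.864×10^17 kg = 3.86×10^5 Gt (and the same mass of ice, by conservation).

≈ 3.86×10^5 Gt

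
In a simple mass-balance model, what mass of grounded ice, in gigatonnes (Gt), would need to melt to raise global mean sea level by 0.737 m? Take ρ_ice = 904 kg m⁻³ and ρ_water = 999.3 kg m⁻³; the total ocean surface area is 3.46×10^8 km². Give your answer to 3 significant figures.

≈ 2.55×10^5 Gt

Required water volume = Δh × A = 0.737 m × 3.46×10^14 m² = 2.550×10^14 m³.
ρ_w = 999.3 kg m⁻³, so the mass of water = 2.550×10^14 m³ × 999.3 kg m⁻³ = 2.548×10^17 kg = 2.55×10^5 Gt (and the same mass of ice, by conservation).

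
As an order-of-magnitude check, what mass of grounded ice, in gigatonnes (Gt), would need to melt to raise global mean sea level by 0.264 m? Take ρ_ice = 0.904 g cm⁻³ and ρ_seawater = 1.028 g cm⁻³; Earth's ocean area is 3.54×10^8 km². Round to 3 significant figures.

Required water volume = Δh × A = 0.264 m × 3.54×10^14 m² = 9.346×10^13 m³.
ρ_w = 1.028 g cm⁻³ = 1028 kg m⁻³, so the mass of water = 9.346×10^13 m³ × 1028 kg m⁻³ = 9.607×10^16 kg = 9.61×10^4 Gt (and the same mass of ice, by conservation).

≈ 9.61×10^4 Gt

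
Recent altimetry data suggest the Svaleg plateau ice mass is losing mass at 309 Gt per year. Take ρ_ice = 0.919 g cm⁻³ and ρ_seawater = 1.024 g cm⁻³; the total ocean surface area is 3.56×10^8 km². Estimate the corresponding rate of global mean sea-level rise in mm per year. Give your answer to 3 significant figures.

ρ_w = 1.024 g cm⁻³ = 1024 kg m⁻³. Annual water volume added = 309 Gt / ρ_w = 3.090×10^14 kg / 1024 kg m⁻³ = 3.018×10^11 m³.
Δh per year = 3.018×10^11 / 3.56×10^14 = 8.48×10^-4 m = 0.848 mm.

≈ 0.848 mm/yr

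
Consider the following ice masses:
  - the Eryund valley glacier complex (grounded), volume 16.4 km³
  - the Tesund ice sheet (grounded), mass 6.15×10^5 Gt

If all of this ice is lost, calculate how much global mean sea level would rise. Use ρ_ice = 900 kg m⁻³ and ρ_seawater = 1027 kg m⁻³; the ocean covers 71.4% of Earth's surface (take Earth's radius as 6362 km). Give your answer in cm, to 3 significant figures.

≈ 165 cm

Eryund: 16.4 km³ × (900/1027) = 14.37 km³ of water.
Tesund: 6.15×10^5 Gt = 6.150×10^17 kg; dividing by ρ_w = 1027 kg m⁻³ gives 5.988×10^14 m³ of water.
Total added water ≈ 5.988×10^14 m³ over 3.63×10^14 m² → Δh = 1.65 m = 165 cm.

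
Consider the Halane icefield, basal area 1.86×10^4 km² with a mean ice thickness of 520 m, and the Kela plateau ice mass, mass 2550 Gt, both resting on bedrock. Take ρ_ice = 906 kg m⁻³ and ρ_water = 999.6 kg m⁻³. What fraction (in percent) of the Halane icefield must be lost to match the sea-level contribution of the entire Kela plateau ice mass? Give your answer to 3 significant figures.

Equal sea-level rise means equal mass of meltwater, i.e. equal mass of ice lost.
Ice mass of Kela: 2.550×10^15 kg; ice mass of Halane: 8.763×10^15 kg.
Fraction required = 2.550×10^15 / 8.763×10^15 = 0.291 → 29.1 %.

≈ 29.1 %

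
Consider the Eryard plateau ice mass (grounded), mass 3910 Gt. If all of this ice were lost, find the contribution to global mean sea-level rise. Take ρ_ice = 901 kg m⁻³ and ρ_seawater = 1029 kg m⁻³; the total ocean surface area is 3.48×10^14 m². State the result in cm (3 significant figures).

Eryard: 3910 Gt = 3.910×10^15 kg; dividing by ρ_w = 1029 kg m⁻³ gives 3.800×10^12 m³ of water.
Spread over 3.48×10^14 m² of ocean, Δh = 3.800×10^12 / 3.48×10^14 = 0.0109 m = 1.09 cm.

≈ 1.09 cm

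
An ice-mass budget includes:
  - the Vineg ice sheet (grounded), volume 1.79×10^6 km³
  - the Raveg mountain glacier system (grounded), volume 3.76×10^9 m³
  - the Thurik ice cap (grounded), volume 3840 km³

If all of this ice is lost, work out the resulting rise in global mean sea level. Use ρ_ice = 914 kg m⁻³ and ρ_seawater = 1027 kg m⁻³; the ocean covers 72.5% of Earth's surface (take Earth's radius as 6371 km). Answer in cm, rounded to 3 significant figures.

≈ 432 cm

Vineg: 1.79×10^6 km³ × (914/1027) = 1.593×10^6 km³ of water.
Raveg: 3.76×10^9 m³ × (914/1027) = 3.346×10^9 m³ of water.
Thurik: 3840 km³ × (914/1027) = 3417 km³ of water.
Total added water ≈ 1.596×10^15 m³ over 3.70×10^14 m² → Δh = 4.32 m = 432 cm.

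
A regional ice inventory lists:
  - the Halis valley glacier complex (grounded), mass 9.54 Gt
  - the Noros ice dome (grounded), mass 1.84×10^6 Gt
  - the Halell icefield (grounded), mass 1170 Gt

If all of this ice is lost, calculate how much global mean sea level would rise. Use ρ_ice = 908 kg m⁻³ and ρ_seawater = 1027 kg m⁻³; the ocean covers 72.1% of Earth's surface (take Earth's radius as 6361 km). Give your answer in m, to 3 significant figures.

Halis: 9.54 Gt = 9.540×10^12 kg; dividing by ρ_w = 1027 kg m⁻³ gives 9.289×10^9 m³ of water.
Noros: 1.84×10^6 Gt = 1.840×10^18 kg; dividing by ρ_w = 1027 kg m⁻³ gives 1.792×10^15 m³ of water.
Halell: 1170 Gt = 1.170×10^15 kg; dividing by ρ_w = 1027 kg m⁻³ gives 1.139×10^12 m³ of water.
Total added water ≈ 1.793×10^15 m³ over 3.67×10^14 m² → Δh = 4.89 m.

≈ 4.89 m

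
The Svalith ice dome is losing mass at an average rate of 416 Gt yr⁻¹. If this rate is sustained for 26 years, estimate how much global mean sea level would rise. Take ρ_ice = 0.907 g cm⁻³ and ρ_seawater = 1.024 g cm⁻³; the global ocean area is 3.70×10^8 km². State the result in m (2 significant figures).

Total mass lost = 416 Gt/yr × 26 yr = 1.082×10^4 Gt = 1.082×10^16 kg.
ρ_w = 1.024 g cm⁻³ = 1024 kg m⁻³, so water volume = 1.082×10^16 / 1024 = 1.056×10^13 m³.
Δh = 1.056×10^13 / 3.70×10^14 = 0.0285 m.

≈ 0.029 m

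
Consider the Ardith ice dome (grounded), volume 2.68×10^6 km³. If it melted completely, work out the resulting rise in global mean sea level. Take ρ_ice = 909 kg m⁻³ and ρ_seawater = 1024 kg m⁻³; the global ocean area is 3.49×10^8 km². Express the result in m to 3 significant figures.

Ardith: 2.68×10^6 km³ × (909/1024) = 2.379×10^6 km³ of water.
Spread over 3.49×10^14 m² of ocean, Δh = 2.379×10^15 / 3.49×10^14 = 6.82 m.

≈ 6.82 m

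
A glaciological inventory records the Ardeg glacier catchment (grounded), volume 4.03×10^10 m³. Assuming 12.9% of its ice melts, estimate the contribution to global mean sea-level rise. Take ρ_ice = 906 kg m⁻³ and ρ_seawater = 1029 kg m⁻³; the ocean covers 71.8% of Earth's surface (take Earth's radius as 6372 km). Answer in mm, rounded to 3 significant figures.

Ardeg: 0.129 × 4.03×10^10 m³ × (906/1029) = 4.577×10^9 m³ of water.
Spread over 3.66×10^14 m² of ocean, Δh = 4.577×10^9 / 3.66×10^14 = 1.25×10^-5 m = 0.0125 mm.

≈ 0.0125 mm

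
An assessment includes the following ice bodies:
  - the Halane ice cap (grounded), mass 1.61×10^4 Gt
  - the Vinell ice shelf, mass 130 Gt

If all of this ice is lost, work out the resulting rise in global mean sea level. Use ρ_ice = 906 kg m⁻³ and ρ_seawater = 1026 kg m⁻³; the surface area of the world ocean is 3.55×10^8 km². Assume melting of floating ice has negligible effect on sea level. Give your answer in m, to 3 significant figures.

Halane: 1.61×10^4 Gt = 1.610×10^16 kg; dividing by ρ_w = 1026 kg m⁻³ gives 1.569×10^13 m³ of water.
The Vinell ice shelf is floating and already displaces its own weight of water, so its melt adds essentially nothing to sea level.
Total added water ≈ 1.569×10^13 m³ over 3.55×10^14 m² → Δh = 0.0442 m.

≈ 0.0442 m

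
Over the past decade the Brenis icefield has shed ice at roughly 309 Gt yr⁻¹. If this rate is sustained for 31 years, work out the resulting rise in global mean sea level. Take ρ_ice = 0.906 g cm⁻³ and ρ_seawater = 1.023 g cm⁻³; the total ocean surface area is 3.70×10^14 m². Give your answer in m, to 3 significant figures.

Total mass lost = 309 Gt/yr × 31 yr = 9579 Gt = 9.579×10^15 kg.
ρ_w = 1.023 g cm⁻³ = 1023 kg m⁻³, so water volume = 9.579×10^15 / 1023 = 9.364×10^12 m³.
Δh = 9.364×10^12 / 3.70×10^14 = 0.0253 m.

≈ 0.0253 m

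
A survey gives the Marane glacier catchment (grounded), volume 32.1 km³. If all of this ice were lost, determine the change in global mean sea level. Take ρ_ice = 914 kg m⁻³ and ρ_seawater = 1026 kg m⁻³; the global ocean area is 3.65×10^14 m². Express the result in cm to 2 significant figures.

≈ 7.8×10^-3 cm

Marane: 32.1 km³ × (914/1026) = 28.60 km³ of water.
Spread over 3.65×10^14 m² of ocean, Δh = 2.860×10^10 / 3.65×10^14 = 7.83×10^-5 m = 7.8×10^-3 cm.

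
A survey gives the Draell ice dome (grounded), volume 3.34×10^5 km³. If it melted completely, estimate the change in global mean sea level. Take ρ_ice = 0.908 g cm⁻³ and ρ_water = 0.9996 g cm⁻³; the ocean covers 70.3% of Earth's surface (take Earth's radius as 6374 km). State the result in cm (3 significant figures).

Draell: 3.34×10^5 km³ × (908/999.6) = 3.034×10^5 km³ of water.
Spread over 3.59×10^14 m² of ocean, Δh = 3.034×10^14 / 3.59×10^14 = 0.845 m = 84.5 cm.

≈ 84.5 cm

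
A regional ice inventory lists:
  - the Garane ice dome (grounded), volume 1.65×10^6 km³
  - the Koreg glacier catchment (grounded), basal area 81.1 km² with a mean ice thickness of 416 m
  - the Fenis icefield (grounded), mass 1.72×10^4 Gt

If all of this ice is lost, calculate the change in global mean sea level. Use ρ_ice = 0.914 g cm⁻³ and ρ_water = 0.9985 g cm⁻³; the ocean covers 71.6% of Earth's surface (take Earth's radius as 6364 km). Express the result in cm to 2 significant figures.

Garane: 1.65×10^6 km³ × (914/998.5) = 1.510×10^6 km³ of water.
Koreg: ice volume = 81.1 km² × 416 m = 33.74 km³; 33.74 × (914/998.5) = 30.88 km³ of water.
Fenis: 1.72×10^4 Gt = 1.720×10^16 kg; dividing by ρ_w = 0.9985 g cm⁻³ = 998.5 kg m⁻³ gives 1.723×10^13 m³ of water.
Total added water ≈ 1.528×10^15 m³ over 3.64×10^14 m² → Δh = 4.19 m = 420 cm.

≈ 420 cm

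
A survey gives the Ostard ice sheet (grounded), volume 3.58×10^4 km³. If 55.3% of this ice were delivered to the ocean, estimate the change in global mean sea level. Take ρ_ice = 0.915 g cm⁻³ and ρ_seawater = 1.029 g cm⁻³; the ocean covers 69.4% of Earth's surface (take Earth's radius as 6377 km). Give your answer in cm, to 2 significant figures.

Ostard: 0.553 × 3.58×10^4 km³ × (915/1029) = 1.760×10^4 km³ of water.
Spread over 3.55×10^14 m² of ocean, Δh = 1.760×10^13 / 3.55×10^14 = 0.0496 m = 5.0 cm.

≈ 5.0 cm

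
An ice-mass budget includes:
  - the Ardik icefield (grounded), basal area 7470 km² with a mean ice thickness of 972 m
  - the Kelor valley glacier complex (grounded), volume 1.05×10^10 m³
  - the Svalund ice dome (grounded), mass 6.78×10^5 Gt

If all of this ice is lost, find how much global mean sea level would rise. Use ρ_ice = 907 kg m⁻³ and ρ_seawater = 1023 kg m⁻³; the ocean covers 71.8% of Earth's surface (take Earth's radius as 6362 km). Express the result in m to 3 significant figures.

≈ 1.83 m

Ardik: ice volume = 7470 km² × 972 m = 7261 km³; 7261 × (907/1023) = 6438 km³ of water.
Kelor: 1.05×10^10 m³ × (907/1023) = 9.309×10^9 m³ of water.
Svalund: 6.78×10^5 Gt = 6.780×10^17 kg; dividing by ρ_w = 1023 kg m⁻³ gives 6.628×10^14 m³ of water.
Total added water ≈ 6.692×10^14 m³ over 3.65×10^14 m² → Δh = 1.83 m.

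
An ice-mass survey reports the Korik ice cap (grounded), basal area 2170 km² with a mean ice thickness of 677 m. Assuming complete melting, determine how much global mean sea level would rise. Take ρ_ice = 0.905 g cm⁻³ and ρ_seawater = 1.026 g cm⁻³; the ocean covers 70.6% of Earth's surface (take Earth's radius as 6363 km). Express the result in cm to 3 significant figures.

Korik: ice volume = 2170 km² × 677 m = 1469 km³; 1469 × (905/1026) = 1296 km³ of water.
Spread over 3.59×10^14 m² of ocean, Δh = 1.296×10^12 / 3.59×10^14 = 3.61×10^-3 m = 0.361 cm.

≈ 0.361 cm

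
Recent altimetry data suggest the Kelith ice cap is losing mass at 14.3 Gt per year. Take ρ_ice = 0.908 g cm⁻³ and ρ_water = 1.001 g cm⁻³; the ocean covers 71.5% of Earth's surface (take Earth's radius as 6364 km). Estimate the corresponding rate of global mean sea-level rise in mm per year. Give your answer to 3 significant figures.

≈ 0.0393 mm/yr

ρ_w = 1.001 g cm⁻³ = 1001 kg m⁻³. Annual water volume added = 14.3 Gt / ρ_w = 1.430×10^13 kg / 1001 kg m⁻³ = 1.429×10^10 m³.
Δh per year = 1.429×10^10 / 3.64×10^14 = 3.93×10^-5 m = 0.0393 mm.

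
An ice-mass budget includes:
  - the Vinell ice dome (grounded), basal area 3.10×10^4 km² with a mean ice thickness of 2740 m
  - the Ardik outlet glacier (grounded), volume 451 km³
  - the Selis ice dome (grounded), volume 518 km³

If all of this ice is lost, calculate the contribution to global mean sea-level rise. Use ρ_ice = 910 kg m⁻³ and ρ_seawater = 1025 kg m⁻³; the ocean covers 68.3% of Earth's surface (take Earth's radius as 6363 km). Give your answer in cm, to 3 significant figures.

≈ 21.9 cm

Vinell: ice volume = 3.10×10^4 km² × 2740 m = 8.494×10^4 km³; 8.494×10^4 × (910/1025) = 7.541×10^4 km³ of water.
Ardik: 451 km³ × (910/1025) = 400.4 km³ of water.
Selis: 518 km³ × (910/1025) = 459.9 km³ of water.
Total added water ≈ 7.627×10^13 m³ over 3.47×10^14 m² → Δh = 0.219 m = 21.9 cm.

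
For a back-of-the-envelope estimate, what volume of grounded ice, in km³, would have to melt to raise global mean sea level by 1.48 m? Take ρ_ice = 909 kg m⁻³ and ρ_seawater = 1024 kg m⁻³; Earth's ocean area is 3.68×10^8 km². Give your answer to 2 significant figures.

Required water volume = Δh × A = 1.48 m × 3.68×10^14 m² = 5.446×10^14 m³ = 5.446×10^5 km³.
Ice volume = water volume × ρ_w/ρ_ice = 5.446×10^5 × 1024/909 = 6.1×10^5 km³.

≈ 6.1×10^5 km³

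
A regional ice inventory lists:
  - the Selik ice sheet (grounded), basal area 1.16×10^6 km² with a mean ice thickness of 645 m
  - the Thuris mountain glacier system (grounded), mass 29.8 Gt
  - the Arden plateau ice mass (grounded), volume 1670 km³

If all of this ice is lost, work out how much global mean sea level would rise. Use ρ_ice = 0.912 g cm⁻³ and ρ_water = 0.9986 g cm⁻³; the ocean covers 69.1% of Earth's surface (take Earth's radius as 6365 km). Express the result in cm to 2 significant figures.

Selik: ice volume = 1.16×10^6 km² × 645 m = 7.482×10^5 km³; 7.482×10^5 × (912/998.6) = 6.833×10^5 km³ of water.
Thuris: 29.8 Gt = 2.980×10^13 kg; dividing by ρ_w = 0.9986 g cm⁻³ = 998.6 kg m⁻³ gives 2.984×10^10 m³ of water.
Arden: 1670 km³ × (912/998.6) = 1525 km³ of water.
Total added water ≈ 6.849×10^14 m³ over 3.52×10^14 m² → Δh = 1.95 m = 190 cm.

≈ 190 cm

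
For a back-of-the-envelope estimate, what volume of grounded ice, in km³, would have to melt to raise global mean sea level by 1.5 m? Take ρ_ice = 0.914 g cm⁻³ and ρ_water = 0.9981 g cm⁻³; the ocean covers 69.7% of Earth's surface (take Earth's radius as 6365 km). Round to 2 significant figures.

≈ 5.8×10^5 km³

Required water volume = Δh × A = 1.5 m × 3.55×10^14 m² = 5.323×10^14 m³ = 5.323×10^5 km³.
Ice volume = water volume × ρ_w/ρ_ice = 5.323×10^5 × 998.1/914 = 5.8×10^5 km³.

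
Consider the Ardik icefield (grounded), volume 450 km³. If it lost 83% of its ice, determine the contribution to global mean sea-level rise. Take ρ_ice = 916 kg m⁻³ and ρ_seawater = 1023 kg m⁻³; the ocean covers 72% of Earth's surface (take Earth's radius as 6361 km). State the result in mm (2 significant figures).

Ardik: 0.83 × 450 km³ × (916/1023) = 334.4 km³ of water.
Spread over 3.66×10^14 m² of ocean, Δh = 3.344×10^11 / 3.66×10^14 = 9.14×10^-4 m = 0.91 mm.

≈ 0.91 mm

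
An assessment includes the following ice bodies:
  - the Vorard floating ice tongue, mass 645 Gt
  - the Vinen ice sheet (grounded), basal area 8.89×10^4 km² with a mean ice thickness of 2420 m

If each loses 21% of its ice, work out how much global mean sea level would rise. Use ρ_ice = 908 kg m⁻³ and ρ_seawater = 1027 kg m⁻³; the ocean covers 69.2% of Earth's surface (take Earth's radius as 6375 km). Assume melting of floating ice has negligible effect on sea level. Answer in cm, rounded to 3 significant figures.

The Vorard floating ice tongue is floating and already displaces its own weight of water, so its melt adds essentially nothing to sea level.
Vinen: ice volume = 8.89×10^4 km² × 2420 m = 2.151×10^5 km³; 0.21 × 2.151×10^5 × (908/1027) = 3.994×10^4 km³ of water.
Total added water ≈ 3.994×10^13 m³ over 3.53×10^14 m² → Δh = 0.113 m = 11.3 cm.

≈ 11.3 cm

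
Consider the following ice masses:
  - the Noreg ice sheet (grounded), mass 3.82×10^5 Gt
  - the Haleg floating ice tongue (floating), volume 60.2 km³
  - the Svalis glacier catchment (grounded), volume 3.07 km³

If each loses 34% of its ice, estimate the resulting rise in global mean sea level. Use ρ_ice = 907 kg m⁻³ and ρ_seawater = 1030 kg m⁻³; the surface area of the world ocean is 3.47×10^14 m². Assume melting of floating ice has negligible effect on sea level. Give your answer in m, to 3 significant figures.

Noreg: 0.34 × 3.82×10^5 Gt = 1.299×10^17 kg; dividing by ρ_w = 1030 kg m⁻³ gives 1.261×10^14 m³ of water.
The Haleg floating ice tongue is floating and already displaces its own weight of water, so its melt adds essentially nothing to sea level.
Svalis: 0.34 × 3.07 km³ × (907/1030) = 0.9192 km³ of water.
Total added water ≈ 1.261×10^14 m³ over 3.47×10^14 m² → Δh = 0.363 m.

≈ 0.363 m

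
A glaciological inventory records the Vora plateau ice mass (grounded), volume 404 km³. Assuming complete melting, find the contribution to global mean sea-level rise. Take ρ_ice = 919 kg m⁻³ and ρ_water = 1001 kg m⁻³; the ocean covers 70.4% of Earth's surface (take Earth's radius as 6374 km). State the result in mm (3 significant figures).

≈ 1.03 mm

Vora: 404 km³ × (919/1001) = 370.9 km³ of water.
Spread over 3.59×10^14 m² of ocean, Δh = 3.709×10^11 / 3.59×10^14 = 1.03×10^-3 m = 1.03 mm.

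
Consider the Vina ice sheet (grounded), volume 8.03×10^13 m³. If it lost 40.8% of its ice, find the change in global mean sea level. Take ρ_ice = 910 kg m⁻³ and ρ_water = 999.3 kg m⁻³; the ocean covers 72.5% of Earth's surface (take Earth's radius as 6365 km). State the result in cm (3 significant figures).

Vina: 0.408 × 8.03×10^13 m³ × (910/999.3) = 2.983×10^13 m³ of water.
Spread over 3.69×10^14 m² of ocean, Δh = 2.983×10^13 / 3.69×10^14 = 0.0808 m = 8.08 cm.

≈ 8.08 cm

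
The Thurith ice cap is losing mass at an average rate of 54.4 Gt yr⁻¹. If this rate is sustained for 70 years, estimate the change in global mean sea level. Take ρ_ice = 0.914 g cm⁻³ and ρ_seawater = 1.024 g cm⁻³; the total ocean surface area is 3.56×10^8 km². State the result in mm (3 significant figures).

Total mass lost = 54.4 Gt/yr × 70 yr = 3808 Gt = 3.808×10^15 kg.
ρ_w = 1.024 g cm⁻³ = 1024 kg m⁻³, so water volume = 3.808×10^15 / 1024 = 3.719×10^12 m³.
Δh = 3.719×10^12 / 3.56×10^14 = 0.0104 m = 10.4 mm.

≈ 10.4 mm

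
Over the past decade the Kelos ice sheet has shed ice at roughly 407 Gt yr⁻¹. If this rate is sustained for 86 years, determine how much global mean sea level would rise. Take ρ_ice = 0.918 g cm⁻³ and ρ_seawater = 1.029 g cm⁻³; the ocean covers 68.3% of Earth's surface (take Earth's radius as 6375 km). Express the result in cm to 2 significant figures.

≈ 9.8 cm

Total mass lost = 407 Gt/yr × 86 yr = 3.500×10^4 Gt = 3.500×10^16 kg.
ρ_w = 1.029 g cm⁻³ = 1029 kg m⁻³, so water volume = 3.500×10^16 / 1029 = 3.402×10^13 m³.
Δh = 3.402×10^13 / 3.49×10^14 = 0.0975 m = 9.8 cm.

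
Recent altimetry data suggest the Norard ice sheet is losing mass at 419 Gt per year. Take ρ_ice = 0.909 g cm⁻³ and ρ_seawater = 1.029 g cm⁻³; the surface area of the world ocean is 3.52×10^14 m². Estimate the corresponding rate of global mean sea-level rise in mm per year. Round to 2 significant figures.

≈ 1.2 mm/yr

ρ_w = 1.029 g cm⁻³ = 1029 kg m⁻³. Annual water volume added = 419 Gt / ρ_w = 4.190×10^14 kg / 1029 kg m⁻³ = 4.072×10^11 m³.
Δh per year = 4.072×10^11 / 3.52×10^14 = 1.16×10^-3 m = 1.2 mm.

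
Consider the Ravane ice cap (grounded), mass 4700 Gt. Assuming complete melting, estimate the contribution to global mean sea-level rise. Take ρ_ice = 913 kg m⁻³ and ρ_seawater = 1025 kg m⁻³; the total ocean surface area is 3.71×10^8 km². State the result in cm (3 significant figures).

Ravane: 4700 Gt = 4.700×10^15 kg; dividing by ρ_w = 1025 kg m⁻³ gives 4.585×10^12 m³ of water.
Spread over 3.71×10^14 m² of ocean, Δh = 4.585×10^12 / 3.71×10^14 = 0.0124 m = 1.24 cm.

≈ 1.24 cm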